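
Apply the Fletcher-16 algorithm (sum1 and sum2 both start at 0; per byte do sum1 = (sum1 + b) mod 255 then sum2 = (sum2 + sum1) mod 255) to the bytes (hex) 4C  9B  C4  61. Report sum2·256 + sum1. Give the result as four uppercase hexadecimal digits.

EE0E

Running sums (mod 255):
  after byte 0 (4C): sum1=76, sum2=76
  after byte 1 (9B): sum1=231, sum2=52
  after byte 2 (C4): sum1=172, sum2=224
  after byte 3 (61): sum1=14, sum2=238
Checksum = sum2·256 + sum1 = 238·256 + 14 = 60942 = 0xEE0E.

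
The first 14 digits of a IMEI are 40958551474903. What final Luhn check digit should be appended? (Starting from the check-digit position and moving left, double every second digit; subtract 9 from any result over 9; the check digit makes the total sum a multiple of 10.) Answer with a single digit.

2

Partial digits right→left: 3 0 9 4 7 4 1 5 5 8 5 9 0 4
Double every second digit counting from the check-digit position (so the 1st, 3rd, 5th, ... of the partial from the right).
  doubled (with −9 where >9): 6 9 5 2 1 1 0 → sum 24
  kept as-is: 0 4 4 5 8 9 4 → sum 34
Total = 24 + 34 = 58.
Check digit = (10 − (58 mod 10)) mod 10 = 2.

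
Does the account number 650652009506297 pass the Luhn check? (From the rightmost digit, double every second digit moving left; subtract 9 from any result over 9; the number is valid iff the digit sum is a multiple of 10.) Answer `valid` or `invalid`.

valid

From the right, keep odd positions and double even positions (subtract 9 from any doubled value over 9):
  doubled (positions 2,4,...): 9 3 1 0 4 3 1 → sum 21
  kept (positions 1,3,...): 7 2 0 9 0 5 0 6 → sum 29
Total = 50.
50 mod 10 = 0, so the number is valid.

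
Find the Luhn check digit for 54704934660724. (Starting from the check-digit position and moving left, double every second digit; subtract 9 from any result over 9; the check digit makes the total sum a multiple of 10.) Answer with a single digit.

2

Partial digits right→left: 4 2 7 0 6 6 4 3 9 4 0 7 4 5
Double every second digit counting from the check-digit position (so the 1st, 3rd, 5th, ... of the partial from the right).
  doubled (with −9 where >9): 8 5 3 8 9 0 8 → sum 41
  kept as-is: 2 0 6 3 4 7 5 → sum 27
Total = 41 + 27 = 68.
Check digit = (10 − (68 mod 10)) mod 10 = 2.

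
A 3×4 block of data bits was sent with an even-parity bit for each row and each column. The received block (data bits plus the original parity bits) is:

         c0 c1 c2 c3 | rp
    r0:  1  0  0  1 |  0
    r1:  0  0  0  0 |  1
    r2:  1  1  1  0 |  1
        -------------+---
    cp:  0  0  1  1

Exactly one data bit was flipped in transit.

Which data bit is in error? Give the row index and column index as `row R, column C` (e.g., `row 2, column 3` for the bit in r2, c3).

Recompute each row's even parity and compare to rp:
  r0: data parity 0, sent rp 0 → ok
  r1: data parity 0, sent rp 1 → mismatch
  r2: data parity 1, sent rp 1 → ok
Recompute each column's even parity and compare to cp:
  c0: data parity 0, sent cp 0 → ok
  c1: data parity 1, sent cp 0 → mismatch
  c2: data parity 1, sent cp 1 → ok
  c3: data parity 1, sent cp 1 → ok
Exactly one row (r1) and one column (c1) fail → the flipped bit is at their intersection.

row 1, column 1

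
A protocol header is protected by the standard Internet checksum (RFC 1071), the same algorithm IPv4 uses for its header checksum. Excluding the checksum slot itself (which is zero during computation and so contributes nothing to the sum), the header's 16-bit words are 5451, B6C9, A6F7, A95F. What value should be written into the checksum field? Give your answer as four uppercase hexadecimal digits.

A48D

One's-complement addition (fold any carry out of bit 15 back into bit 0):
  0x5451 + 0xB6C9 = 0x10B1A → wrap carry → 0x0B1B
  0x0B1B + 0xA6F7 = 0x0B212
  0xB212 + 0xA95F = 0x15B71 → wrap carry → 0x5B72
One's-complement sum = 0x5B72.
Checksum = ~0x5B72 & 0xFFFF = 0xA48D.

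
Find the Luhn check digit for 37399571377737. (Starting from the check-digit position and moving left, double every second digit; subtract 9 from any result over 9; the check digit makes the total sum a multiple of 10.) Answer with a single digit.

Partial digits right→left: 7 3 7 7 7 3 1 7 5 9 9 3 7 3
Double every second digit counting from the check-digit position (so the 1st, 3rd, 5th, ... of the partial from the right).
  doubled (with −9 where >9): 5 5 5 2 1 9 5 → sum 32
  kept as-is: 3 7 3 7 9 3 3 → sum 35
Total = 32 + 35 = 67.
Check digit = (10 − (67 mod 10)) mod 10 = 3.

3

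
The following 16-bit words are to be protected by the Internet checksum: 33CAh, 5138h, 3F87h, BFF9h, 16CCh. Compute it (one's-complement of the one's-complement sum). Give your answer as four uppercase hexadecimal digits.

One's-complement addition (fold any carry out of bit 15 back into bit 0):
  0x33CA + 0x5138 = 0x08502
  0x8502 + 0x3F87 = 0x0C489
  0xC489 + 0xBFF9 = 0x18482 → wrap carry → 0x8483
  0x8483 + 0x16CC = 0x09B4F
One's-complement sum = 0x9B4F.
Checksum = ~0x9B4F & 0xFFFF = 0x64B0.

64B0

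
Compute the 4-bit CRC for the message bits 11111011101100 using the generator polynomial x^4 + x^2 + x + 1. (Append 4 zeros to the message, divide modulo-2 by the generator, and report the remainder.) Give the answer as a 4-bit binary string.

Append 4 zeros: 111110111011000000. Divide by 10111 (XOR where the leading bit is 1):
  pos 0: 11111 XOR 10111 = 01000
  pos 1: 10000 XOR 10111 = 00111
  pos 3: 11111 XOR 10111 = 01000
  pos 4: 10001 XOR 10111 = 00110
  pos 6: 11001 XOR 10111 = 01110
  pos 7: 11101 XOR 10111 = 01010
  pos 8: 10100 XOR 10111 = 00011
  pos 11: 11000 XOR 10111 = 01111
  pos 12: 11110 XOR 10111 = 01001
  pos 13: 10010 XOR 10111 = 00101
Remainder (last 4 bits) = 0101. This is the CRC / FCS.

0101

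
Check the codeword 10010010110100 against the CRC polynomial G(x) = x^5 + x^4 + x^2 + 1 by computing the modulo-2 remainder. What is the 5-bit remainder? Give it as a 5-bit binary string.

00000

Modulo-2 division of 10010010110100 by 110101:
  pos 0: 100100 XOR 110101 = 010001
  pos 1: 100011 XOR 110101 = 010110
  pos 2: 101100 XOR 110101 = 011001
  pos 3: 110011 XOR 110101 = 000110
  pos 6: 110101 XOR 110101 = 000000
Remainder = 00000 (zero — the frame passes the CRC check).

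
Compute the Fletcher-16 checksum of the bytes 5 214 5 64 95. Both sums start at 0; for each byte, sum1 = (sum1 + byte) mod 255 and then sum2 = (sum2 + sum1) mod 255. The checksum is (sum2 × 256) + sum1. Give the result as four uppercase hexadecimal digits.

6380

Running sums (mod 255):
  after byte 0 (5): sum1=5, sum2=5
  after byte 1 (214): sum1=219, sum2=224
  after byte 2 (5): sum1=224, sum2=193
  after byte 3 (64): sum1=33, sum2=226
  after byte 4 (95): sum1=128, sum2=99
Checksum = sum2·256 + sum1 = 99·256 + 128 = 25472 = 0x6380.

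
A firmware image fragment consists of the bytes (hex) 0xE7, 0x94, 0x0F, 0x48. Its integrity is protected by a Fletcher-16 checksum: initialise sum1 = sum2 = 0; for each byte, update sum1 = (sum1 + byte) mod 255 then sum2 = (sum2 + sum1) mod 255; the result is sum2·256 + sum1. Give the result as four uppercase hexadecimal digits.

C3D3

Running sums (mod 255):
  after byte 0 (0xE7): sum1=231, sum2=231
  after byte 1 (0x94): sum1=124, sum2=100
  after byte 2 (0x0F): sum1=139, sum2=239
  after byte 3 (0x48): sum1=211, sum2=195
Checksum = sum2·256 + sum1 = 195·256 + 211 = 50131 = 0xC3D3.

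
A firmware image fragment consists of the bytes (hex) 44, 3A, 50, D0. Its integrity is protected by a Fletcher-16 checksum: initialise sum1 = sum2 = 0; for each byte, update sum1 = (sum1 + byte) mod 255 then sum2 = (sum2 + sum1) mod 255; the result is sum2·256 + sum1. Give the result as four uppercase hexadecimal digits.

Running sums (mod 255):
  after byte 0 (44): sum1=68, sum2=68
  after byte 1 (3A): sum1=126, sum2=194
  after byte 2 (50): sum1=206, sum2=145
  after byte 3 (D0): sum1=159, sum2=49
Checksum = sum2·256 + sum1 = 49·256 + 159 = 12703 = 0x319F.

319F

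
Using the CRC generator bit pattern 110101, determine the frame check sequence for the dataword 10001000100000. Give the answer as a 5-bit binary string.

Append 5 zeros: 1000100010000000000. Divide by 110101 (XOR where the leading bit is 1):
  pos 0: 100010 XOR 110101 = 010111
  pos 1: 101110 XOR 110101 = 011011
  pos 2: 110110 XOR 110101 = 000011
  pos 6: 111000 XOR 110101 = 001101
  pos 8: 110100 XOR 110101 = 000001
  pos 13: 100000 XOR 110101 = 010101
Remainder (last 5 bits) = 10101. This is the CRC / FCS.

10101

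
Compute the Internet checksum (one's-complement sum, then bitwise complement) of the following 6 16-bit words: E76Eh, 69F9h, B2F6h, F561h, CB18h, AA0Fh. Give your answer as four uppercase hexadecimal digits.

9116

One's-complement addition (fold any carry out of bit 15 back into bit 0):
  0xE76E + 0x69F9 = 0x15167 → wrap carry → 0x5168
  0x5168 + 0xB2F6 = 0x1045E → wrap carry → 0x045F
  0x045F + 0xF561 = 0x0F9C0
  0xF9C0 + 0xCB18 = 0x1C4D8 → wrap carry → 0xC4D9
  0xC4D9 + 0xAA0F = 0x16EE8 → wrap carry → 0x6EE9
One's-complement sum = 0x6EE9.
Checksum = ~0x6EE9 & 0xFFFF = 0x9116.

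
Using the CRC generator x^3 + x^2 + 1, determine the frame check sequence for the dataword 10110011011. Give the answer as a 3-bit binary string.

001

Append 3 zeros: 10110011011000. Divide by 1101 (XOR where the leading bit is 1):
  pos 0: 1011 XOR 1101 = 0110
  pos 1: 1100 XOR 1101 = 0001
  pos 4: 1011 XOR 1101 = 0110
  pos 5: 1100 XOR 1101 = 0001
  pos 8: 1110 XOR 1101 = 0011
  pos 10: 1100 XOR 1101 = 0001
Remainder (last 3 bits) = 001. This is the CRC / FCS.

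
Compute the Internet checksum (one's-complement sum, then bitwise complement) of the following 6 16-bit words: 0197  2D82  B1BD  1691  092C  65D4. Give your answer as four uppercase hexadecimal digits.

One's-complement addition (fold any carry out of bit 15 back into bit 0):
  0x0197 + 0x2D82 = 0x02F19
  0x2F19 + 0xB1BD = 0x0E0D6
  0xE0D6 + 0x1691 = 0x0F767
  0xF767 + 0x092C = 0x10093 → wrap carry → 0x0094
  0x0094 + 0x65D4 = 0x06668
One's-complement sum = 0x6668.
Checksum = ~0x6668 & 0xFFFF = 0x9997.

9997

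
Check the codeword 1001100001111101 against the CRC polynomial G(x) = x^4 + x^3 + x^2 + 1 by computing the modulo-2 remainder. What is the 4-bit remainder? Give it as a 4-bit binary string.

0001

Modulo-2 division of 1001100001111101 by 11101:
  pos 0: 10011 XOR 11101 = 01110
  pos 1: 11100 XOR 11101 = 00001
  pos 5: 10001 XOR 11101 = 01100
  pos 6: 11001 XOR 11101 = 00100
  pos 8: 10011 XOR 11101 = 01110
  pos 9: 11101 XOR 11101 = 00000
Remainder = 0001 (nonzero — an error is detected).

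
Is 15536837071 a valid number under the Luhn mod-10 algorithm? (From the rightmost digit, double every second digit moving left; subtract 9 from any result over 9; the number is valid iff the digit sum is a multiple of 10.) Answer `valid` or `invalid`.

valid

From the right, keep odd positions and double even positions (subtract 9 from any doubled value over 9):
  doubled (positions 2,4,...): 5 5 7 6 1 → sum 24
  kept (positions 1,3,...): 1 0 3 6 5 1 → sum 16
Total = 40.
40 mod 10 = 0, so the number is valid.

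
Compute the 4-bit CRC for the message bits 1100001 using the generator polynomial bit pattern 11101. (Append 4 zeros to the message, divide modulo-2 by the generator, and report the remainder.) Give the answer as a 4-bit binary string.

0001

Append 4 zeros: 11000010000. Divide by 11101 (XOR where the leading bit is 1):
  pos 0: 11000 XOR 11101 = 00101
  pos 2: 10101 XOR 11101 = 01000
  pos 3: 10000 XOR 11101 = 01101
  pos 4: 11010 XOR 11101 = 00111
  pos 6: 11100 XOR 11101 = 00001
Remainder (last 4 bits) = 0001. This is the CRC / FCS.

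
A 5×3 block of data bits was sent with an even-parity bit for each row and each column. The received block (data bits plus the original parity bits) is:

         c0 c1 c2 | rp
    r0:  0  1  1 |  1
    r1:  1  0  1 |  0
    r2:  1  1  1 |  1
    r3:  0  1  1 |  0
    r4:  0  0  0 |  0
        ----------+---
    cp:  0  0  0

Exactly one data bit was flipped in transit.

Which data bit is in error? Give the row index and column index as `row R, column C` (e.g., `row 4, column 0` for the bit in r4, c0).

row 0, column 1

Recompute each row's even parity and compare to rp:
  r0: data parity 0, sent rp 1 → mismatch
  r1: data parity 0, sent rp 0 → ok
  r2: data parity 1, sent rp 1 → ok
  r3: data parity 0, sent rp 0 → ok
  r4: data parity 0, sent rp 0 → ok
Recompute each column's even parity and compare to cp:
  c0: data parity 0, sent cp 0 → ok
  c1: data parity 1, sent cp 0 → mismatch
  c2: data parity 0, sent cp 0 → ok
Exactly one row (r0) and one column (c1) fail → the flipped bit is at their intersection.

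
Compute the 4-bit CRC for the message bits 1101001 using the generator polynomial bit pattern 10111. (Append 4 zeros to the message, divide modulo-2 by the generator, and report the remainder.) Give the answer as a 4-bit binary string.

1010

Append 4 zeros: 11010010000. Divide by 10111 (XOR where the leading bit is 1):
  pos 0: 11010 XOR 10111 = 01101
  pos 1: 11010 XOR 10111 = 01101
  pos 2: 11011 XOR 10111 = 01100
  pos 3: 11000 XOR 10111 = 01111
  pos 4: 11110 XOR 10111 = 01001
  pos 5: 10010 XOR 10111 = 00101
Remainder (last 4 bits) = 1010. This is the CRC / FCS.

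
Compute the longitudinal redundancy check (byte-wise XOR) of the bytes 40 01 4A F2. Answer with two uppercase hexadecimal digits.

F9

XOR the bytes together:
  start with 0x40
  0x40 ⊕ 0x01 = 0x41
  0x41 ⊕ 0x4A = 0x0B
  0x0B ⊕ 0xF2 = 0xF9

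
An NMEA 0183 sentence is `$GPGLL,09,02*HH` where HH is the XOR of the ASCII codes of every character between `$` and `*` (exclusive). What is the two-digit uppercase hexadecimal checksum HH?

5B

XOR the ASCII codes of the payload characters:
  'G' = 0x47 → acc = 0x47
  'P' = 0x50 → acc = 0x17
  'G' = 0x47 → acc = 0x50
  'L' = 0x4C → acc = 0x1C
  'L' = 0x4C → acc = 0x50
  ',' = 0x2C → acc = 0x7C
  '0' = 0x30 → acc = 0x4C
  '9' = 0x39 → acc = 0x75
  ',' = 0x2C → acc = 0x59
  '0' = 0x30 → acc = 0x69
  '2' = 0x32 → acc = 0x5B
Checksum = 0x5B.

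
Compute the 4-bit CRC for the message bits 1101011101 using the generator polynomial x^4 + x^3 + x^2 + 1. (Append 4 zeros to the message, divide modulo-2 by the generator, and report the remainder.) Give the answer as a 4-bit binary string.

0001

Append 4 zeros: 11010111010000. Divide by 11101 (XOR where the leading bit is 1):
  pos 0: 11010 XOR 11101 = 00111
  pos 2: 11111 XOR 11101 = 00010
  pos 5: 10101 XOR 11101 = 01000
  pos 6: 10000 XOR 11101 = 01101
  pos 7: 11010 XOR 11101 = 00111
  pos 9: 11100 XOR 11101 = 00001
Remainder (last 4 bits) = 0001. This is the CRC / FCS.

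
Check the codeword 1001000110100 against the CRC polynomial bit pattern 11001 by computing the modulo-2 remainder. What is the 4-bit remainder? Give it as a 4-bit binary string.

Modulo-2 division of 1001000110100 by 11001:
  pos 0: 10010 XOR 11001 = 01011
  pos 1: 10110 XOR 11001 = 01111
  pos 2: 11110 XOR 11001 = 00111
  pos 4: 11111 XOR 11001 = 00110
  pos 6: 11001 XOR 11001 = 00000
Remainder = 0000 (zero — the frame passes the CRC check).

0000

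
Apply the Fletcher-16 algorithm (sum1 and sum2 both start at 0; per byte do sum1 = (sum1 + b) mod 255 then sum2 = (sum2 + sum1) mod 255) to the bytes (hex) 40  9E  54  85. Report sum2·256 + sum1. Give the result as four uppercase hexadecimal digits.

Running sums (mod 255):
  after byte 0 (40): sum1=64, sum2=64
  after byte 1 (9E): sum1=222, sum2=31
  after byte 2 (54): sum1=51, sum2=82
  after byte 3 (85): sum1=184, sum2=11
Checksum = sum2·256 + sum1 = 11·256 + 184 = 3000 = 0x0BB8.

0BB8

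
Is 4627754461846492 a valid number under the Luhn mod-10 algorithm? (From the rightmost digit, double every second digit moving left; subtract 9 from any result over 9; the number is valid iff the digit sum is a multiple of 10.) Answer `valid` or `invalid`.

From the right, keep odd positions and double even positions (subtract 9 from any doubled value over 9):
  doubled (positions 2,4,...): 9 3 7 3 8 5 4 8 → sum 47
  kept (positions 1,3,...): 2 4 4 1 4 5 7 6 → sum 33
Total = 80.
80 mod 10 = 0, so the number is valid.

valid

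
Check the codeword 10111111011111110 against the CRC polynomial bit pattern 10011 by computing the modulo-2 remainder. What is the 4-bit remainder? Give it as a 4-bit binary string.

0110

Modulo-2 division of 10111111011111110 by 10011:
  pos 0: 10111 XOR 10011 = 00100
  pos 2: 10011 XOR 10011 = 00000
  pos 7: 10111 XOR 10011 = 00100
  pos 9: 10011 XOR 10011 = 00000
Remainder = 0110 (nonzero — an error is detected).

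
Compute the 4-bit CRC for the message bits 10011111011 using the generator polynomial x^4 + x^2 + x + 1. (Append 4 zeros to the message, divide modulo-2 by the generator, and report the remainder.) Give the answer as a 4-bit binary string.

0000

Append 4 zeros: 100111110110000. Divide by 10111 (XOR where the leading bit is 1):
  pos 0: 10011 XOR 10111 = 00100
  pos 2: 10011 XOR 10111 = 00100
  pos 4: 10010 XOR 10111 = 00101
  pos 6: 10111 XOR 10111 = 00000
Remainder (last 4 bits) = 0000. This is the CRC / FCS.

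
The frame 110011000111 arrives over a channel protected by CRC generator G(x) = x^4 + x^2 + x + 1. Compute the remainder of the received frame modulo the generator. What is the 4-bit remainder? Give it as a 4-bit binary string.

0010

Modulo-2 division of 110011000111 by 10111:
  pos 0: 11001 XOR 10111 = 01110
  pos 1: 11101 XOR 10111 = 01010
  pos 2: 10100 XOR 10111 = 00011
  pos 5: 11001 XOR 10111 = 01110
  pos 6: 11101 XOR 10111 = 01010
  pos 7: 10101 XOR 10111 = 00010
Remainder = 0010 (nonzero — an error is detected).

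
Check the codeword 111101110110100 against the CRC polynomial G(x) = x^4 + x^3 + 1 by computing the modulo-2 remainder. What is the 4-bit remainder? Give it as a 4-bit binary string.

1110

Modulo-2 division of 111101110110100 by 11001:
  pos 0: 11110 XOR 11001 = 00111
  pos 2: 11111 XOR 11001 = 00110
  pos 4: 11010 XOR 11001 = 00011
  pos 7: 11110 XOR 11001 = 00111
  pos 9: 11110 XOR 11001 = 00111
Remainder = 1110 (nonzero — an error is detected).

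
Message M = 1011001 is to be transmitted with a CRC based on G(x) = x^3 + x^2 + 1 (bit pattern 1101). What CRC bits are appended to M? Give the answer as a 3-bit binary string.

110

Append 3 zeros: 1011001000. Divide by 1101 (XOR where the leading bit is 1):
  pos 0: 1011 XOR 1101 = 0110
  pos 1: 1100 XOR 1101 = 0001
  pos 4: 1010 XOR 1101 = 0111
  pos 5: 1110 XOR 1101 = 0011
Remainder (last 3 bits) = 110. This is the CRC / FCS.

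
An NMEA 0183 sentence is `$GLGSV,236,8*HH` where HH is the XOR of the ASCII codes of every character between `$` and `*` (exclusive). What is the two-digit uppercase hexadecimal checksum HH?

46

XOR the ASCII codes of the payload characters:
  'G' = 0x47 → acc = 0x47
  'L' = 0x4C → acc = 0x0B
  'G' = 0x47 → acc = 0x4C
  'S' = 0x53 → acc = 0x1F
  'V' = 0x56 → acc = 0x49
  ',' = 0x2C → acc = 0x65
  '2' = 0x32 → acc = 0x57
  '3' = 0x33 → acc = 0x64
  '6' = 0x36 → acc = 0x52
  ',' = 0x2C → acc = 0x7E
  '8' = 0x38 → acc = 0x46
Checksum = 0x46.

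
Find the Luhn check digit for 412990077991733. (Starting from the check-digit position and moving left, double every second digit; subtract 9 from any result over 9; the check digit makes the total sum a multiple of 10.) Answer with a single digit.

4

Partial digits right→left: 3 3 7 1 9 9 7 7 0 0 9 9 2 1 4
Double every second digit counting from the check-digit position (so the 1st, 3rd, 5th, ... of the partial from the right).
  doubled (with −9 where >9): 6 5 9 5 0 9 4 8 → sum 46
  kept as-is: 3 1 9 7 0 9 1 → sum 30
Total = 46 + 30 = 76.
Check digit = (10 − (76 mod 10)) mod 10 = 4.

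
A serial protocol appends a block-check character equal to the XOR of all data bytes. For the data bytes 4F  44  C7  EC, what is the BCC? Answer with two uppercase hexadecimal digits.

20

XOR the bytes together:
  start with 0x4F
  0x4F ⊕ 0x44 = 0x0B
  0x0B ⊕ 0xC7 = 0xCC
  0xCC ⊕ 0xEC = 0x20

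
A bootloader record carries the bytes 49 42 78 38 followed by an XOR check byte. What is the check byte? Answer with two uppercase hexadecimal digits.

4B

XOR the bytes together:
  start with 0x49
  0x49 ⊕ 0x42 = 0x0B
  0x0B ⊕ 0x78 = 0x73
  0x73 ⊕ 0x38 = 0x4B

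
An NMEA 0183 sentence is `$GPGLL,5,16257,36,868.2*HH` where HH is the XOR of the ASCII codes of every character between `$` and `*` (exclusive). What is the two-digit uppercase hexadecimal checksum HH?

XOR the ASCII codes of the payload characters:
  'G' = 0x47 → acc = 0x47
  'P' = 0x50 → acc = 0x17
  'G' = 0x47 → acc = 0x50
  'L' = 0x4C → acc = 0x1C
  'L' = 0x4C → acc = 0x50
  ',' = 0x2C → acc = 0x7C
  '5' = 0x35 → acc = 0x49
  ',' = 0x2C → acc = 0x65
  '1' = 0x31 → acc = 0x54
  '6' = 0x36 → acc = 0x62
  '2' = 0x32 → acc = 0x50
  '5' = 0x35 → acc = 0x65
  '7' = 0x37 → acc = 0x52
  ',' = 0x2C → acc = 0x7E
  '3' = 0x33 → acc = 0x4D
  '6' = 0x36 → acc = 0x7B
  ',' = 0x2C → acc = 0x57
  '8' = 0x38 → acc = 0x6F
  '6' = 0x36 → acc = 0x59
  '8' = 0x38 → acc = 0x61
  '.' = 0x2E → acc = 0x4F
  '2' = 0x32 → acc = 0x7D
Checksum = 0x7D.

7D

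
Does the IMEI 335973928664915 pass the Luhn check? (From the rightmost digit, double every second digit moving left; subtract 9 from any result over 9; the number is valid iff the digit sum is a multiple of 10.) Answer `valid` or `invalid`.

valid

From the right, keep odd positions and double even positions (subtract 9 from any doubled value over 9):
  doubled (positions 2,4,...): 2 8 3 4 6 9 6 → sum 38
  kept (positions 1,3,...): 5 9 6 8 9 7 5 3 → sum 52
Total = 90.
90 mod 10 = 0, so the number is valid.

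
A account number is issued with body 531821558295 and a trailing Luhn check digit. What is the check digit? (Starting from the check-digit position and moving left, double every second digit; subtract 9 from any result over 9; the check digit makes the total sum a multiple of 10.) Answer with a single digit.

9

Partial digits right→left: 5 9 2 8 5 5 1 2 8 1 3 5
Double every second digit counting from the check-digit position (so the 1st, 3rd, 5th, ... of the partial from the right).
  doubled (with −9 where >9): 1 4 1 2 7 6 → sum 21
  kept as-is: 9 8 5 2 1 5 → sum 30
Total = 21 + 30 = 51.
Check digit = (10 − (51 mod 10)) mod 10 = 9.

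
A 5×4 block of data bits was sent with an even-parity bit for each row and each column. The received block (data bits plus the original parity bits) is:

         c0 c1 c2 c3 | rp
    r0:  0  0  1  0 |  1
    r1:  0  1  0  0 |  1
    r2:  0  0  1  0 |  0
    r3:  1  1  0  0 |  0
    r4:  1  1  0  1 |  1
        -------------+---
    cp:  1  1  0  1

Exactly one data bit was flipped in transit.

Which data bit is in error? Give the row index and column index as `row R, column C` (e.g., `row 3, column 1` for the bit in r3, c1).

Recompute each row's even parity and compare to rp:
  r0: data parity 1, sent rp 1 → ok
  r1: data parity 1, sent rp 1 → ok
  r2: data parity 1, sent rp 0 → mismatch
  r3: data parity 0, sent rp 0 → ok
  r4: data parity 1, sent rp 1 → ok
Recompute each column's even parity and compare to cp:
  c0: data parity 0, sent cp 1 → mismatch
  c1: data parity 1, sent cp 1 → ok
  c2: data parity 0, sent cp 0 → ok
  c3: data parity 1, sent cp 1 → ok
Exactly one row (r2) and one column (c0) fail → the flipped bit is at their intersection.

row 2, column 0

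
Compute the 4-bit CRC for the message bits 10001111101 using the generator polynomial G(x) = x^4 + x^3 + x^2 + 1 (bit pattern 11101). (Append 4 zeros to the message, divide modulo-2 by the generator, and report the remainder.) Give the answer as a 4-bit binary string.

Append 4 zeros: 100011111010000. Divide by 11101 (XOR where the leading bit is 1):
  pos 0: 10001 XOR 11101 = 01100
  pos 1: 11001 XOR 11101 = 00100
  pos 3: 10011 XOR 11101 = 01110
  pos 4: 11101 XOR 11101 = 00000
  pos 10: 10000 XOR 11101 = 01101
Remainder (last 4 bits) = 1101. This is the CRC / FCS.

1101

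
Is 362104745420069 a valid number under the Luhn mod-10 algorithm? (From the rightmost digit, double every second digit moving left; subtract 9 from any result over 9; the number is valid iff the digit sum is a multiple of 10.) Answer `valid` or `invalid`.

valid

From the right, keep odd positions and double even positions (subtract 9 from any doubled value over 9):
  doubled (positions 2,4,...): 3 0 8 8 8 2 3 → sum 32
  kept (positions 1,3,...): 9 0 2 5 7 0 2 3 → sum 28
Total = 60.
60 mod 10 = 0, so the number is valid.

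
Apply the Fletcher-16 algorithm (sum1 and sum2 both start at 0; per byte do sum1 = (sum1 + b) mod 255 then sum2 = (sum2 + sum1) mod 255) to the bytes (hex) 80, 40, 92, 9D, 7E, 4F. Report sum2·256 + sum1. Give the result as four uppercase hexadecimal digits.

Running sums (mod 255):
  after byte 0 (80): sum1=128, sum2=128
  after byte 1 (40): sum1=192, sum2=65
  after byte 2 (92): sum1=83, sum2=148
  after byte 3 (9D): sum1=240, sum2=133
  after byte 4 (7E): sum1=111, sum2=244
  after byte 5 (4F): sum1=190, sum2=179
Checksum = sum2·256 + sum1 = 179·256 + 190 = 46014 = 0xB3BE.

B3BE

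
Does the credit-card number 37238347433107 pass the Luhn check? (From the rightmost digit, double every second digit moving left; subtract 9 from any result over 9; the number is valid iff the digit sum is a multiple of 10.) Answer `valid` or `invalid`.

valid

From the right, keep odd positions and double even positions (subtract 9 from any doubled value over 9):
  doubled (positions 2,4,...): 0 6 8 8 7 4 6 → sum 39
  kept (positions 1,3,...): 7 1 3 7 3 3 7 → sum 31
Total = 70.
70 mod 10 = 0, so the number is valid.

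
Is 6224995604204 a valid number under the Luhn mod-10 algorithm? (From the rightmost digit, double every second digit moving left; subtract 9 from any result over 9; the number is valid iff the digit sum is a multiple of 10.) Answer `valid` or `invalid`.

From the right, keep odd positions and double even positions (subtract 9 from any doubled value over 9):
  doubled (positions 2,4,...): 0 8 3 9 8 4 → sum 32
  kept (positions 1,3,...): 4 2 0 5 9 2 6 → sum 28
Total = 60.
60 mod 10 = 0, so the number is valid.

valid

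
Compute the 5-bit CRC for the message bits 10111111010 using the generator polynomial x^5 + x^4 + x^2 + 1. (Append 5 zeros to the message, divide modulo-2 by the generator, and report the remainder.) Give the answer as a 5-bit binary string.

01001

Append 5 zeros: 1011111101000000. Divide by 110101 (XOR where the leading bit is 1):
  pos 0: 101111 XOR 110101 = 011010
  pos 1: 110101 XOR 110101 = 000000
  pos 7: 101000 XOR 110101 = 011101
  pos 8: 111010 XOR 110101 = 001111
  pos 10: 111100 XOR 110101 = 001001
Remainder (last 5 bits) = 01001. This is the CRC / FCS.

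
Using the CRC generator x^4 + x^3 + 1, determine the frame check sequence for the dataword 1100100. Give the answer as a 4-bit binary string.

Append 4 zeros: 11001000000. Divide by 11001 (XOR where the leading bit is 1):
  pos 0: 11001 XOR 11001 = 00000
Remainder (last 4 bits) = 0000. This is the CRC / FCS.

0000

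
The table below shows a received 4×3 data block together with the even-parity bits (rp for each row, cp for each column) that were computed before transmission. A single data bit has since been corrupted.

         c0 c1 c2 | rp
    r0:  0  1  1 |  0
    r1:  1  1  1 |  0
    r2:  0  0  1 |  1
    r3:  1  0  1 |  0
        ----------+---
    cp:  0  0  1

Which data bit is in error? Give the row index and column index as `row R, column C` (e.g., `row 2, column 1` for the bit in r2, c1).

row 1, column 2

Recompute each row's even parity and compare to rp:
  r0: data parity 0, sent rp 0 → ok
  r1: data parity 1, sent rp 0 → mismatch
  r2: data parity 1, sent rp 1 → ok
  r3: data parity 0, sent rp 0 → ok
Recompute each column's even parity and compare to cp:
  c0: data parity 0, sent cp 0 → ok
  c1: data parity 0, sent cp 0 → ok
  c2: data parity 0, sent cp 1 → mismatch
Exactly one row (r1) and one column (c2) fail → the flipped bit is at their intersection.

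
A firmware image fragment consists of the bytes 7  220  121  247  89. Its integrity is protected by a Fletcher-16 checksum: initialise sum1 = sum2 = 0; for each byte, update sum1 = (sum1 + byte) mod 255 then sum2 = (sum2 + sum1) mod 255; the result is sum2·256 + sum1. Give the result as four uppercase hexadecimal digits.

Running sums (mod 255):
  after byte 0 (7): sum1=7, sum2=7
  after byte 1 (220): sum1=227, sum2=234
  after byte 2 (121): sum1=93, sum2=72
  after byte 3 (247): sum1=85, sum2=157
  after byte 4 (89): sum1=174, sum2=76
Checksum = sum2·256 + sum1 = 76·256 + 174 = 19630 = 0x4CAE.

4CAE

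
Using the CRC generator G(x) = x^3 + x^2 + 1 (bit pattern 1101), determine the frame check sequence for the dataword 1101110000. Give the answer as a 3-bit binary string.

011

Append 3 zeros: 1101110000000. Divide by 1101 (XOR where the leading bit is 1):
  pos 0: 1101 XOR 1101 = 0000
  pos 4: 1100 XOR 1101 = 0001
  pos 7: 1000 XOR 1101 = 0101
  pos 8: 1010 XOR 1101 = 0111
  pos 9: 1110 XOR 1101 = 0011
Remainder (last 3 bits) = 011. This is the CRC / FCS.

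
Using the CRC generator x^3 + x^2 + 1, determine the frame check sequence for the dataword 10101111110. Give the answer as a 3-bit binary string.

100

Append 3 zeros: 10101111110000. Divide by 1101 (XOR where the leading bit is 1):
  pos 0: 1010 XOR 1101 = 0111
  pos 1: 1111 XOR 1101 = 0010
  pos 3: 1011 XOR 1101 = 0110
  pos 4: 1101 XOR 1101 = 0000
  pos 8: 1100 XOR 1101 = 0001
Remainder (last 3 bits) = 100. This is the CRC / FCS.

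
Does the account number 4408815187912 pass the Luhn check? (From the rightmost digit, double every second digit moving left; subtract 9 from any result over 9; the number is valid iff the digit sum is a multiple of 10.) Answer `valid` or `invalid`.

invalid

From the right, keep odd positions and double even positions (subtract 9 from any doubled value over 9):
  doubled (positions 2,4,...): 2 5 2 2 7 8 → sum 26
  kept (positions 1,3,...): 2 9 8 5 8 0 4 → sum 36
Total = 62.
62 mod 10 = 2, so the number is invalid.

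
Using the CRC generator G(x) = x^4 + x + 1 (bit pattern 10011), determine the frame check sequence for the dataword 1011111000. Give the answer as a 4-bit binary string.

Append 4 zeros: 10111110000000. Divide by 10011 (XOR where the leading bit is 1):
  pos 0: 10111 XOR 10011 = 00100
  pos 2: 10011 XOR 10011 = 00000
Remainder (last 4 bits) = 0000. This is the CRC / FCS.

0000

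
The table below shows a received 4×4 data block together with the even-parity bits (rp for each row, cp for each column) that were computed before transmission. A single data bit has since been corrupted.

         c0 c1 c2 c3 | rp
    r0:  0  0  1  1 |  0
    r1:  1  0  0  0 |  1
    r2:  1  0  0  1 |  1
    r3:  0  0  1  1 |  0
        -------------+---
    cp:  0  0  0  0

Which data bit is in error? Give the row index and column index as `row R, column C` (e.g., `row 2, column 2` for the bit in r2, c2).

Recompute each row's even parity and compare to rp:
  r0: data parity 0, sent rp 0 → ok
  r1: data parity 1, sent rp 1 → ok
  r2: data parity 0, sent rp 1 → mismatch
  r3: data parity 0, sent rp 0 → ok
Recompute each column's even parity and compare to cp:
  c0: data parity 0, sent cp 0 → ok
  c1: data parity 0, sent cp 0 → ok
  c2: data parity 0, sent cp 0 → ok
  c3: data parity 1, sent cp 0 → mismatch
Exactly one row (r2) and one column (c3) fail → the flipped bit is at their intersection.

row 2, column 3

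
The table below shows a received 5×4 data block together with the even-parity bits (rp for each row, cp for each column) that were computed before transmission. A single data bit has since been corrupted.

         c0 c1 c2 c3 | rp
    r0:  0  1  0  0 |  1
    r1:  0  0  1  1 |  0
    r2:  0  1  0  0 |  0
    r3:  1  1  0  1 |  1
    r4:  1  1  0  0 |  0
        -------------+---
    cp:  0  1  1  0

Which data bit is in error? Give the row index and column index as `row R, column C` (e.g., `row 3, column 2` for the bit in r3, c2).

row 2, column 1

Recompute each row's even parity and compare to rp:
  r0: data parity 1, sent rp 1 → ok
  r1: data parity 0, sent rp 0 → ok
  r2: data parity 1, sent rp 0 → mismatch
  r3: data parity 1, sent rp 1 → ok
  r4: data parity 0, sent rp 0 → ok
Recompute each column's even parity and compare to cp:
  c0: data parity 0, sent cp 0 → ok
  c1: data parity 0, sent cp 1 → mismatch
  c2: data parity 1, sent cp 1 → ok
  c3: data parity 0, sent cp 0 → ok
Exactly one row (r2) and one column (c1) fail → the flipped bit is at their intersection.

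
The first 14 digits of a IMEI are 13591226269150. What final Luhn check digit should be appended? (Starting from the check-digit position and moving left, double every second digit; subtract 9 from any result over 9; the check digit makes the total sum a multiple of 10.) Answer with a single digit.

8

Partial digits right→left: 0 5 1 9 6 2 6 2 2 1 9 5 3 1
Double every second digit counting from the check-digit position (so the 1st, 3rd, 5th, ... of the partial from the right).
  doubled (with −9 where >9): 0 2 3 3 4 9 6 → sum 27
  kept as-is: 5 9 2 2 1 5 1 → sum 25
Total = 27 + 25 = 52.
Check digit = (10 − (52 mod 10)) mod 10 = 8.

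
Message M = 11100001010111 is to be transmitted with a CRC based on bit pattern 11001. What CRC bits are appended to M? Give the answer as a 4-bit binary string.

Append 4 zeros: 111000010101110000. Divide by 11001 (XOR where the leading bit is 1):
  pos 0: 11100 XOR 11001 = 00101
  pos 2: 10100 XOR 11001 = 01101
  pos 3: 11011 XOR 11001 = 00010
  pos 6: 10010 XOR 11001 = 01011
  pos 7: 10111 XOR 11001 = 01110
  pos 8: 11101 XOR 11001 = 00100
  pos 10: 10010 XOR 11001 = 01011
  pos 11: 10110 XOR 11001 = 01111
  pos 12: 11110 XOR 11001 = 00111
Remainder (last 4 bits) = 1110. This is the CRC / FCS.

1110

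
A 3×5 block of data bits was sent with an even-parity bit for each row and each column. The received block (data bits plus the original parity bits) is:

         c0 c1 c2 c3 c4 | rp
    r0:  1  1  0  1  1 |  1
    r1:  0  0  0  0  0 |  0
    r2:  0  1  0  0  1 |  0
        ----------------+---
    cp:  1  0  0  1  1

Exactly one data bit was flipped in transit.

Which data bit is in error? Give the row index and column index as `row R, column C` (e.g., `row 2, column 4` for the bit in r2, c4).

row 0, column 4

Recompute each row's even parity and compare to rp:
  r0: data parity 0, sent rp 1 → mismatch
  r1: data parity 0, sent rp 0 → ok
  r2: data parity 0, sent rp 0 → ok
Recompute each column's even parity and compare to cp:
  c0: data parity 1, sent cp 1 → ok
  c1: data parity 0, sent cp 0 → ok
  c2: data parity 0, sent cp 0 → ok
  c3: data parity 1, sent cp 1 → ok
  c4: data parity 0, sent cp 1 → mismatch
Exactly one row (r0) and one column (c4) fail → the flipped bit is at their intersection.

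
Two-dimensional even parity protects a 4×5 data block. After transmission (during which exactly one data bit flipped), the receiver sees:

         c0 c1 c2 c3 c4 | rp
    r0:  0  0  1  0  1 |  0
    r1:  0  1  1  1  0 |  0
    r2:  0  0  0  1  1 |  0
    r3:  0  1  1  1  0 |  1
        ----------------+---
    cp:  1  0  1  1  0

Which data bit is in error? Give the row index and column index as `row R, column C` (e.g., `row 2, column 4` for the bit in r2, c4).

row 1, column 0

Recompute each row's even parity and compare to rp:
  r0: data parity 0, sent rp 0 → ok
  r1: data parity 1, sent rp 0 → mismatch
  r2: data parity 0, sent rp 0 → ok
  r3: data parity 1, sent rp 1 → ok
Recompute each column's even parity and compare to cp:
  c0: data parity 0, sent cp 1 → mismatch
  c1: data parity 0, sent cp 0 → ok
  c2: data parity 1, sent cp 1 → ok
  c3: data parity 1, sent cp 1 → ok
  c4: data parity 0, sent cp 0 → ok
Exactly one row (r1) and one column (c0) fail → the flipped bit is at their intersection.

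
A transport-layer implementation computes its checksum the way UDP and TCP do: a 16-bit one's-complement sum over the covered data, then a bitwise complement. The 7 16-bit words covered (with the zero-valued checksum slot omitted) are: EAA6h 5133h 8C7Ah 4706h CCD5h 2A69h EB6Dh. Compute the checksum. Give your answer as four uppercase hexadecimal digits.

One's-complement addition (fold any carry out of bit 15 back into bit 0):
  0xEAA6 + 0x5133 = 0x13BD9 → wrap carry → 0x3BDA
  0x3BDA + 0x8C7A = 0x0C854
  0xC854 + 0x4706 = 0x10F5A → wrap carry → 0x0F5B
  0x0F5B + 0xCCD5 = 0x0DC30
  0xDC30 + 0x2A69 = 0x10699 → wrap carry → 0x069A
  0x069A + 0xEB6D = 0x0F207
One's-complement sum = 0xF207.
Checksum = ~0xF207 & 0xFFFF = 0x0DF8.

0DF8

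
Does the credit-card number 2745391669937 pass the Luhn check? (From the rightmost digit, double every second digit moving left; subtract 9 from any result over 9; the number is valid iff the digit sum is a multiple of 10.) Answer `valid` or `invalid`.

invalid

From the right, keep odd positions and double even positions (subtract 9 from any doubled value over 9):
  doubled (positions 2,4,...): 6 9 3 9 1 5 → sum 33
  kept (positions 1,3,...): 7 9 6 1 3 4 2 → sum 32
Total = 65.
65 mod 10 = 5, so the number is invalid.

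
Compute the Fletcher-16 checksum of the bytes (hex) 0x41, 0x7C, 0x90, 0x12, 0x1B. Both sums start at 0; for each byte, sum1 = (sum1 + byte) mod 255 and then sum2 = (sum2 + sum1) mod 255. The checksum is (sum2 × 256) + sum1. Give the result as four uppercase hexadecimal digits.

Running sums (mod 255):
  after byte 0 (0x41): sum1=65, sum2=65
  after byte 1 (0x7C): sum1=189, sum2=254
  after byte 2 (0x90): sum1=78, sum2=77
  after byte 3 (0x12): sum1=96, sum2=173
  after byte 4 (0x1B): sum1=123, sum2=41
Checksum = sum2·256 + sum1 = 41·256 + 123 = 10619 = 0x297B.

297B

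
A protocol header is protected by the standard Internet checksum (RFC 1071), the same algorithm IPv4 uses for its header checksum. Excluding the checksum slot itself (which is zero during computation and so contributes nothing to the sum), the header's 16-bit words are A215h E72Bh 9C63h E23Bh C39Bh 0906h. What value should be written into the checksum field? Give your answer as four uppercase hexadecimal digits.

2B7D

One's-complement addition (fold any carry out of bit 15 back into bit 0):
  0xA215 + 0xE72B = 0x18940 → wrap carry → 0x8941
  0x8941 + 0x9C63 = 0x125A4 → wrap carry → 0x25A5
  0x25A5 + 0xE23B = 0x107E0 → wrap carry → 0x07E1
  0x07E1 + 0xC39B = 0x0CB7C
  0xCB7C + 0x0906 = 0x0D482
One's-complement sum = 0xD482.
Checksum = ~0xD482 & 0xFFFF = 0x2B7D.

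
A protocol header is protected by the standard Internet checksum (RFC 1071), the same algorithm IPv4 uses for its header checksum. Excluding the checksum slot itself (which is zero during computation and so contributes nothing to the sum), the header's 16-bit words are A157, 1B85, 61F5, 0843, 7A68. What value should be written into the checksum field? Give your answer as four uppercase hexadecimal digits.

One's-complement addition (fold any carry out of bit 15 back into bit 0):
  0xA157 + 0x1B85 = 0x0BCDC
  0xBCDC + 0x61F5 = 0x11ED1 → wrap carry → 0x1ED2
  0x1ED2 + 0x0843 = 0x02715
  0x2715 + 0x7A68 = 0x0A17D
One's-complement sum = 0xA17D.
Checksum = ~0xA17D & 0xFFFF = 0x5E82.

5E82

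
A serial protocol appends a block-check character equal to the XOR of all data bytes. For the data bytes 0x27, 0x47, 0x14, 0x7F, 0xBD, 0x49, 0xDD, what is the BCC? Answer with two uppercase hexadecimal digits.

22

XOR the bytes together:
  start with 0x27
  0x27 ⊕ 0x47 = 0x60
  0x60 ⊕ 0x14 = 0x74
  0x74 ⊕ 0x7F = 0x0B
  0x0B ⊕ 0xBD = 0xB6
  0xB6 ⊕ 0x49 = 0xFF
  0xFF ⊕ 0xDD = 0x22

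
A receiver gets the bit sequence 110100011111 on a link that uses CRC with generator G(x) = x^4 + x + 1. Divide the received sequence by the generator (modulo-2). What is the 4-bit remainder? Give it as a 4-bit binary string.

Modulo-2 division of 110100011111 by 10011:
  pos 0: 11010 XOR 10011 = 01001
  pos 1: 10010 XOR 10011 = 00001
  pos 5: 10111 XOR 10011 = 00100
  pos 7: 10011 XOR 10011 = 00000
Remainder = 0000 (zero — the frame passes the CRC check).

0000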